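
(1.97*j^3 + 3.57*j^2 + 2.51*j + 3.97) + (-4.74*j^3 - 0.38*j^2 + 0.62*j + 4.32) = -2.77*j^3 + 3.19*j^2 + 3.13*j + 8.29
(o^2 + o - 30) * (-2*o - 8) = -2*o^3 - 10*o^2 + 52*o + 240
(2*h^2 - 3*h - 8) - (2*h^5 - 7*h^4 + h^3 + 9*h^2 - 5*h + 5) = -2*h^5 + 7*h^4 - h^3 - 7*h^2 + 2*h - 13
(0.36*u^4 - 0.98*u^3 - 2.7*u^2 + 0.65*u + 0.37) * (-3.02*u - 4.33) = -1.0872*u^5 + 1.4008*u^4 + 12.3974*u^3 + 9.728*u^2 - 3.9319*u - 1.6021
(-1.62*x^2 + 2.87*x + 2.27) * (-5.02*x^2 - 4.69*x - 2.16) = 8.1324*x^4 - 6.8096*x^3 - 21.3565*x^2 - 16.8455*x - 4.9032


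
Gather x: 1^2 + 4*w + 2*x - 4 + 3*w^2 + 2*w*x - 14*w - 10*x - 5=3*w^2 - 10*w + x*(2*w - 8) - 8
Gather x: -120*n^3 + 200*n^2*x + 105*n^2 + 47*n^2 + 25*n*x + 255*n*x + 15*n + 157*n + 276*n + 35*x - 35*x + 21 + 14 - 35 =-120*n^3 + 152*n^2 + 448*n + x*(200*n^2 + 280*n)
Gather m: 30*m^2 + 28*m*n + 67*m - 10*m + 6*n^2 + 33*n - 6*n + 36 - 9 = 30*m^2 + m*(28*n + 57) + 6*n^2 + 27*n + 27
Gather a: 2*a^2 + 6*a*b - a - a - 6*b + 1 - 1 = 2*a^2 + a*(6*b - 2) - 6*b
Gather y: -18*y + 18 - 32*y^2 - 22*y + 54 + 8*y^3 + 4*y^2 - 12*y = 8*y^3 - 28*y^2 - 52*y + 72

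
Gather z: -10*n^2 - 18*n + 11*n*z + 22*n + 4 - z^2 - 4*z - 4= -10*n^2 + 4*n - z^2 + z*(11*n - 4)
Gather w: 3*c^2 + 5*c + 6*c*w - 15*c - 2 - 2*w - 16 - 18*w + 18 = 3*c^2 - 10*c + w*(6*c - 20)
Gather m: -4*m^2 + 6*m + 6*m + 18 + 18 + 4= -4*m^2 + 12*m + 40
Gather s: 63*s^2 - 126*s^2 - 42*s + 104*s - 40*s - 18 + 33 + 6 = -63*s^2 + 22*s + 21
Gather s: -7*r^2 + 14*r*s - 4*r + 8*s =-7*r^2 - 4*r + s*(14*r + 8)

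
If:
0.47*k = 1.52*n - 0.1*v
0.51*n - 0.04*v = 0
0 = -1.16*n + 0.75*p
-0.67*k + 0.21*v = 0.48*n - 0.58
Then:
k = -0.16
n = -0.31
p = -0.49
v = -4.00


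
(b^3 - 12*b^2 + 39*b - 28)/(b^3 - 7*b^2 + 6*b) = (b^2 - 11*b + 28)/(b*(b - 6))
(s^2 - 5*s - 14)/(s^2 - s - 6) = (s - 7)/(s - 3)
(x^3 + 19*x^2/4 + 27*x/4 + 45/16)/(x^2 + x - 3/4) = (8*x^2 + 26*x + 15)/(4*(2*x - 1))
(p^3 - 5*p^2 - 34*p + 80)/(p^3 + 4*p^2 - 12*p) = (p^2 - 3*p - 40)/(p*(p + 6))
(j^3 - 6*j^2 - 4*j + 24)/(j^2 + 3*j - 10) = (j^2 - 4*j - 12)/(j + 5)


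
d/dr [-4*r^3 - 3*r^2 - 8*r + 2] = -12*r^2 - 6*r - 8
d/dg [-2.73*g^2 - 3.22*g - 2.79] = -5.46*g - 3.22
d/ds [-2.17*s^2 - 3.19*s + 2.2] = -4.34*s - 3.19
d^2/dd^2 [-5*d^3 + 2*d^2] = 4 - 30*d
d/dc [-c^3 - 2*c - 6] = -3*c^2 - 2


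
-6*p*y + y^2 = y*(-6*p + y)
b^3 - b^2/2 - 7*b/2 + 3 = (b - 3/2)*(b - 1)*(b + 2)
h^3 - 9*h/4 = h*(h - 3/2)*(h + 3/2)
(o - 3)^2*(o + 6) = o^3 - 27*o + 54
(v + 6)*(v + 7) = v^2 + 13*v + 42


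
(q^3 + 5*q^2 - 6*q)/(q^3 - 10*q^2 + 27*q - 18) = q*(q + 6)/(q^2 - 9*q + 18)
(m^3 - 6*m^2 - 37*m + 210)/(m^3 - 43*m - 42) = (m - 5)/(m + 1)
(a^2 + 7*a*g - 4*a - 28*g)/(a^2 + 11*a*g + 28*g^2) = (a - 4)/(a + 4*g)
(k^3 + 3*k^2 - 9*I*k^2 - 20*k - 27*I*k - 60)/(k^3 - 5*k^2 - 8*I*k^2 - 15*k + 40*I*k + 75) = (k^2 + k*(3 - 4*I) - 12*I)/(k^2 - k*(5 + 3*I) + 15*I)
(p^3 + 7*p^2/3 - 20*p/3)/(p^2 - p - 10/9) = 3*p*(p + 4)/(3*p + 2)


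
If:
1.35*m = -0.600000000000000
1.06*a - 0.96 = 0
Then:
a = 0.91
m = -0.44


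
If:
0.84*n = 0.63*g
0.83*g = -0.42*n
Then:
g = 0.00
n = 0.00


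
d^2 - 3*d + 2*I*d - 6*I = (d - 3)*(d + 2*I)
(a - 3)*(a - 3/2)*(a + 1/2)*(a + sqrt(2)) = a^4 - 4*a^3 + sqrt(2)*a^3 - 4*sqrt(2)*a^2 + 9*a^2/4 + 9*a/4 + 9*sqrt(2)*a/4 + 9*sqrt(2)/4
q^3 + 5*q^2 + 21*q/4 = q*(q + 3/2)*(q + 7/2)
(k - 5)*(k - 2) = k^2 - 7*k + 10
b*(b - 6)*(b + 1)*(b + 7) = b^4 + 2*b^3 - 41*b^2 - 42*b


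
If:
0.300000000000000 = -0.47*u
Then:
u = -0.64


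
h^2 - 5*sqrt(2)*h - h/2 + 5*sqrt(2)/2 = (h - 1/2)*(h - 5*sqrt(2))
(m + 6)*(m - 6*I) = m^2 + 6*m - 6*I*m - 36*I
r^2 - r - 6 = (r - 3)*(r + 2)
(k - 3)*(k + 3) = k^2 - 9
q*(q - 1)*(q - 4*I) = q^3 - q^2 - 4*I*q^2 + 4*I*q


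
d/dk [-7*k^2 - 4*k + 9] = -14*k - 4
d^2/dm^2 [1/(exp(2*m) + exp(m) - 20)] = (2*(2*exp(m) + 1)^2*exp(m) - (4*exp(m) + 1)*(exp(2*m) + exp(m) - 20))*exp(m)/(exp(2*m) + exp(m) - 20)^3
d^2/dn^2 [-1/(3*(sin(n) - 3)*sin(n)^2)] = (3 - 11/sin(n) + 8/sin(n)^2 + 16/sin(n)^3 - 18/sin(n)^4)/(sin(n) - 3)^3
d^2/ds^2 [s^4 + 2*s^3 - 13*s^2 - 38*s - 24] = 12*s^2 + 12*s - 26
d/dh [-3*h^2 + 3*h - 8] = 3 - 6*h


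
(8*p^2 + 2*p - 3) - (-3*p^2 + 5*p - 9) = 11*p^2 - 3*p + 6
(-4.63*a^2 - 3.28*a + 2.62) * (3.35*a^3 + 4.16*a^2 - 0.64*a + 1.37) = -15.5105*a^5 - 30.2488*a^4 - 1.9046*a^3 + 6.6553*a^2 - 6.1704*a + 3.5894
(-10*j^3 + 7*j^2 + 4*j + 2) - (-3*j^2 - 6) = -10*j^3 + 10*j^2 + 4*j + 8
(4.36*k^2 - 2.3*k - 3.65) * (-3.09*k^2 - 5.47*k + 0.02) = -13.4724*k^4 - 16.7422*k^3 + 23.9467*k^2 + 19.9195*k - 0.073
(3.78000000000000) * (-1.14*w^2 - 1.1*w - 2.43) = -4.3092*w^2 - 4.158*w - 9.1854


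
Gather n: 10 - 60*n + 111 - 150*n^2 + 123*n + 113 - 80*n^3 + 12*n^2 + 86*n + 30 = -80*n^3 - 138*n^2 + 149*n + 264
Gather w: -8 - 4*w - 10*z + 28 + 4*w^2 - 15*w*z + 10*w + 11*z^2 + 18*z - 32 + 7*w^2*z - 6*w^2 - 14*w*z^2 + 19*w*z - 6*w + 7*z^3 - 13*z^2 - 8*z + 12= w^2*(7*z - 2) + w*(-14*z^2 + 4*z) + 7*z^3 - 2*z^2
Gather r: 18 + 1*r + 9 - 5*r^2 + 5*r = -5*r^2 + 6*r + 27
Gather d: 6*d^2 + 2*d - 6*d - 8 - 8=6*d^2 - 4*d - 16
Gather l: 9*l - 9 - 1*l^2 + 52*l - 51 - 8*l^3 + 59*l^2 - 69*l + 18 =-8*l^3 + 58*l^2 - 8*l - 42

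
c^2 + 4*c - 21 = (c - 3)*(c + 7)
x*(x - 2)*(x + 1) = x^3 - x^2 - 2*x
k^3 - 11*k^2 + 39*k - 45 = (k - 5)*(k - 3)^2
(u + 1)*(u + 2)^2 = u^3 + 5*u^2 + 8*u + 4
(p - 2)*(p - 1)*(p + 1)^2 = p^4 - p^3 - 3*p^2 + p + 2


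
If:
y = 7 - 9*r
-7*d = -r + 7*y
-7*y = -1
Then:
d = -5/147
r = 16/21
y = 1/7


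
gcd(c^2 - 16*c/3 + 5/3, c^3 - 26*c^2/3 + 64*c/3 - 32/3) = 1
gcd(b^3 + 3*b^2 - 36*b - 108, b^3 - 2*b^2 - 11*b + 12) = b + 3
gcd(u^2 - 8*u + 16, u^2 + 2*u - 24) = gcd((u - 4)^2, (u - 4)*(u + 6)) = u - 4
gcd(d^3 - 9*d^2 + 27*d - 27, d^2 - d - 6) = d - 3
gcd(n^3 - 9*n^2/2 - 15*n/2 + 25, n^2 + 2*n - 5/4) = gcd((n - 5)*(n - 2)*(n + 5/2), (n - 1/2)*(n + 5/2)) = n + 5/2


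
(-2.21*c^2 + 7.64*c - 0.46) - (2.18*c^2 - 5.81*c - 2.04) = -4.39*c^2 + 13.45*c + 1.58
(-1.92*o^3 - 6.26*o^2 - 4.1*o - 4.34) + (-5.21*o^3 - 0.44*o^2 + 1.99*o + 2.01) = -7.13*o^3 - 6.7*o^2 - 2.11*o - 2.33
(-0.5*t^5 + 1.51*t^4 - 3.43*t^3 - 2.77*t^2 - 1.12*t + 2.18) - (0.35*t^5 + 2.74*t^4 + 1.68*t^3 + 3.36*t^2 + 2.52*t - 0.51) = -0.85*t^5 - 1.23*t^4 - 5.11*t^3 - 6.13*t^2 - 3.64*t + 2.69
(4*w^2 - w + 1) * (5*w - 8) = 20*w^3 - 37*w^2 + 13*w - 8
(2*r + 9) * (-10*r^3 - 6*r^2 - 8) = -20*r^4 - 102*r^3 - 54*r^2 - 16*r - 72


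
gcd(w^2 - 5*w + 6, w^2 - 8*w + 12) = w - 2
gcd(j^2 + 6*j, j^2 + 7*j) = j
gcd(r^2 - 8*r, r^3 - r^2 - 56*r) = r^2 - 8*r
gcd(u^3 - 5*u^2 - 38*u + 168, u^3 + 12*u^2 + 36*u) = u + 6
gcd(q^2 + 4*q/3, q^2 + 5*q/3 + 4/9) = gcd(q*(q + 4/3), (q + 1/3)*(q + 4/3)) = q + 4/3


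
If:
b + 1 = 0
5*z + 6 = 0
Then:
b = -1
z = -6/5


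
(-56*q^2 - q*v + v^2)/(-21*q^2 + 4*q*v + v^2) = (8*q - v)/(3*q - v)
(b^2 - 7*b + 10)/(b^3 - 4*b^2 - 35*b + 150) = (b - 2)/(b^2 + b - 30)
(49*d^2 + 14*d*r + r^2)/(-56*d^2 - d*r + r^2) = (7*d + r)/(-8*d + r)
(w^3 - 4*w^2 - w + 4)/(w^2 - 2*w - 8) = (w^2 - 1)/(w + 2)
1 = 1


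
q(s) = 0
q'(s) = 0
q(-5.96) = 0.00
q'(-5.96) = 0.00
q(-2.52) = 0.00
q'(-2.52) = 0.00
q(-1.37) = 0.00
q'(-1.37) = 0.00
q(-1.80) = 0.00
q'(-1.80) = 0.00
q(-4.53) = 0.00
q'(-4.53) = 0.00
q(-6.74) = 0.00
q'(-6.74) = 0.00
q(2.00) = 0.00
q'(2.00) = 0.00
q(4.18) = 0.00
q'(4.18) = 0.00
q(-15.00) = 0.00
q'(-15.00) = 0.00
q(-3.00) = 0.00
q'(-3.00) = 0.00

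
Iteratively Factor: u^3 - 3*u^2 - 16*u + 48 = (u - 4)*(u^2 + u - 12) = (u - 4)*(u - 3)*(u + 4)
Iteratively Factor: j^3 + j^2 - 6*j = (j - 2)*(j^2 + 3*j) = (j - 2)*(j + 3)*(j)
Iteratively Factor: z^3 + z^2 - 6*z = (z)*(z^2 + z - 6) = z*(z - 2)*(z + 3)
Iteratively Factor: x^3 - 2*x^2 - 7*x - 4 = (x + 1)*(x^2 - 3*x - 4) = (x + 1)^2*(x - 4)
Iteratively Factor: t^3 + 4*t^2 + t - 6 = (t + 2)*(t^2 + 2*t - 3) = (t - 1)*(t + 2)*(t + 3)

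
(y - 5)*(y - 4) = y^2 - 9*y + 20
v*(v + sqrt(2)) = v^2 + sqrt(2)*v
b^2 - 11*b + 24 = (b - 8)*(b - 3)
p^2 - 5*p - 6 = (p - 6)*(p + 1)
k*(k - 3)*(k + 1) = k^3 - 2*k^2 - 3*k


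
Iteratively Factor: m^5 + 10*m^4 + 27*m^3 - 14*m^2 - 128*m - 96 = (m - 2)*(m^4 + 12*m^3 + 51*m^2 + 88*m + 48) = (m - 2)*(m + 4)*(m^3 + 8*m^2 + 19*m + 12) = (m - 2)*(m + 1)*(m + 4)*(m^2 + 7*m + 12) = (m - 2)*(m + 1)*(m + 4)^2*(m + 3)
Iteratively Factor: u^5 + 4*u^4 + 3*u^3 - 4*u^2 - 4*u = (u + 2)*(u^4 + 2*u^3 - u^2 - 2*u) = u*(u + 2)*(u^3 + 2*u^2 - u - 2) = u*(u - 1)*(u + 2)*(u^2 + 3*u + 2) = u*(u - 1)*(u + 1)*(u + 2)*(u + 2)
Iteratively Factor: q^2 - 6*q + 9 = (q - 3)*(q - 3)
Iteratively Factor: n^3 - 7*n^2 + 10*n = (n)*(n^2 - 7*n + 10) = n*(n - 2)*(n - 5)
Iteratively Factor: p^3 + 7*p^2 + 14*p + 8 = (p + 1)*(p^2 + 6*p + 8) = (p + 1)*(p + 2)*(p + 4)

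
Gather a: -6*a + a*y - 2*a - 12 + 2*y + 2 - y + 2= a*(y - 8) + y - 8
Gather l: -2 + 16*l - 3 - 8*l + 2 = 8*l - 3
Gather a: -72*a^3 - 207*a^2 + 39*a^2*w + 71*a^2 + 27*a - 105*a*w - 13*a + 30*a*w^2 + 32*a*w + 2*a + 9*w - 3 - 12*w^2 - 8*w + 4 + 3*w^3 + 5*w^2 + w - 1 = -72*a^3 + a^2*(39*w - 136) + a*(30*w^2 - 73*w + 16) + 3*w^3 - 7*w^2 + 2*w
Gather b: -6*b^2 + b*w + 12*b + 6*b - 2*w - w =-6*b^2 + b*(w + 18) - 3*w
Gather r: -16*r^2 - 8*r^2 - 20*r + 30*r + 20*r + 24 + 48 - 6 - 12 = -24*r^2 + 30*r + 54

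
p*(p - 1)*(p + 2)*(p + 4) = p^4 + 5*p^3 + 2*p^2 - 8*p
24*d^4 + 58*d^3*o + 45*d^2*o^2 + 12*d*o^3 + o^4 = (d + o)^2*(4*d + o)*(6*d + o)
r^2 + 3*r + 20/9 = (r + 4/3)*(r + 5/3)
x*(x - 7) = x^2 - 7*x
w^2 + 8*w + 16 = (w + 4)^2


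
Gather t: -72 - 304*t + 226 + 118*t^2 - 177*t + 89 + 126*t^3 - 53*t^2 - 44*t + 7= 126*t^3 + 65*t^2 - 525*t + 250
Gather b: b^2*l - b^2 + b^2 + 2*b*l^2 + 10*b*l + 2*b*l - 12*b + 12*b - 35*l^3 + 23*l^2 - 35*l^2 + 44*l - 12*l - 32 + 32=b^2*l + b*(2*l^2 + 12*l) - 35*l^3 - 12*l^2 + 32*l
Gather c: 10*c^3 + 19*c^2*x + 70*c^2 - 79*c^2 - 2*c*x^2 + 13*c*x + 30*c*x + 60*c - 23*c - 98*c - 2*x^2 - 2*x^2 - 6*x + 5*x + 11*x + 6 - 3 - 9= 10*c^3 + c^2*(19*x - 9) + c*(-2*x^2 + 43*x - 61) - 4*x^2 + 10*x - 6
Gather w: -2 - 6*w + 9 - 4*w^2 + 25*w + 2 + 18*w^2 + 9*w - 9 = 14*w^2 + 28*w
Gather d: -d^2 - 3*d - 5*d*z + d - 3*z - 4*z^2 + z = -d^2 + d*(-5*z - 2) - 4*z^2 - 2*z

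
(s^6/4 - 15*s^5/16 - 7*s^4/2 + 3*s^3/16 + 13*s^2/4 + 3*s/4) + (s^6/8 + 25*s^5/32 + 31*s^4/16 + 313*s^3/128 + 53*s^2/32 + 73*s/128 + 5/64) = 3*s^6/8 - 5*s^5/32 - 25*s^4/16 + 337*s^3/128 + 157*s^2/32 + 169*s/128 + 5/64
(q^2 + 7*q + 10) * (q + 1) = q^3 + 8*q^2 + 17*q + 10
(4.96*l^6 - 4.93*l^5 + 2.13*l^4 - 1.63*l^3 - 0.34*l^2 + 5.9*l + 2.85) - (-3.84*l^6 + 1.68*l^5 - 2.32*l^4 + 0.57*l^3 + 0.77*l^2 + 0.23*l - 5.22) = 8.8*l^6 - 6.61*l^5 + 4.45*l^4 - 2.2*l^3 - 1.11*l^2 + 5.67*l + 8.07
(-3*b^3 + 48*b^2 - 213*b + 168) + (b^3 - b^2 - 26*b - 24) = -2*b^3 + 47*b^2 - 239*b + 144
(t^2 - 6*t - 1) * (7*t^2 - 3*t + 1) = 7*t^4 - 45*t^3 + 12*t^2 - 3*t - 1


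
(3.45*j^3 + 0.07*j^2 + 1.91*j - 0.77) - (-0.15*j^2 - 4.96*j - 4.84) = 3.45*j^3 + 0.22*j^2 + 6.87*j + 4.07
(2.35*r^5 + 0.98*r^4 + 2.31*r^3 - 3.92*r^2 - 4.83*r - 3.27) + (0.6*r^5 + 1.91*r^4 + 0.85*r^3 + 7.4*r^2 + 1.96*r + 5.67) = 2.95*r^5 + 2.89*r^4 + 3.16*r^3 + 3.48*r^2 - 2.87*r + 2.4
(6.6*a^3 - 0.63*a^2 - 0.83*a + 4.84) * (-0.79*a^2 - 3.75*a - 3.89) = -5.214*a^5 - 24.2523*a^4 - 22.6558*a^3 + 1.7396*a^2 - 14.9213*a - 18.8276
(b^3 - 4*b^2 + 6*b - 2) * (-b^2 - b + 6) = -b^5 + 3*b^4 + 4*b^3 - 28*b^2 + 38*b - 12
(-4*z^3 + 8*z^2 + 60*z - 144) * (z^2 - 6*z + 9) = -4*z^5 + 32*z^4 - 24*z^3 - 432*z^2 + 1404*z - 1296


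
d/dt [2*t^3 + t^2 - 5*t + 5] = 6*t^2 + 2*t - 5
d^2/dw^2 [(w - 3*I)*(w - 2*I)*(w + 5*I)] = 6*w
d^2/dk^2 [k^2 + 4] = 2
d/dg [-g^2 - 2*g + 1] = -2*g - 2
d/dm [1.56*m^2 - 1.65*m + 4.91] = 3.12*m - 1.65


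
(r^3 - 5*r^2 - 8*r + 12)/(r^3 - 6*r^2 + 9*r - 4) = (r^2 - 4*r - 12)/(r^2 - 5*r + 4)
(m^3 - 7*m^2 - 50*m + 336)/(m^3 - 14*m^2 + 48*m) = (m + 7)/m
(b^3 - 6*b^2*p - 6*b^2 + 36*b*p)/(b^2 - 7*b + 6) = b*(b - 6*p)/(b - 1)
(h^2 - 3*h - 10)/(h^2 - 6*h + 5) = (h + 2)/(h - 1)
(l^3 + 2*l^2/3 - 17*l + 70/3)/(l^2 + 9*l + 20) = (3*l^2 - 13*l + 14)/(3*(l + 4))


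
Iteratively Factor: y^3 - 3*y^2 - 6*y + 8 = (y + 2)*(y^2 - 5*y + 4) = (y - 4)*(y + 2)*(y - 1)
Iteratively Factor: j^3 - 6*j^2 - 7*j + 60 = (j + 3)*(j^2 - 9*j + 20) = (j - 4)*(j + 3)*(j - 5)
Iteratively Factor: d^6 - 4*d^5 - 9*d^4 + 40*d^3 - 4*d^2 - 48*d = (d - 2)*(d^5 - 2*d^4 - 13*d^3 + 14*d^2 + 24*d) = (d - 2)*(d + 3)*(d^4 - 5*d^3 + 2*d^2 + 8*d) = (d - 2)^2*(d + 3)*(d^3 - 3*d^2 - 4*d) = (d - 2)^2*(d + 1)*(d + 3)*(d^2 - 4*d) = (d - 4)*(d - 2)^2*(d + 1)*(d + 3)*(d)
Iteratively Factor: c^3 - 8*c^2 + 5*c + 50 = (c + 2)*(c^2 - 10*c + 25) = (c - 5)*(c + 2)*(c - 5)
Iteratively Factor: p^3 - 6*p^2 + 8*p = (p - 2)*(p^2 - 4*p) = (p - 4)*(p - 2)*(p)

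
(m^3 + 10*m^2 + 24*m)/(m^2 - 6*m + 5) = m*(m^2 + 10*m + 24)/(m^2 - 6*m + 5)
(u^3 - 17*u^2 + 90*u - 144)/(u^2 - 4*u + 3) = (u^2 - 14*u + 48)/(u - 1)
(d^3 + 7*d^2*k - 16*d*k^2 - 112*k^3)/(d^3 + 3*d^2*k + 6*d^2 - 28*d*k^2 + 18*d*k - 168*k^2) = (d + 4*k)/(d + 6)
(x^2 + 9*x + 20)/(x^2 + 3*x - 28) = (x^2 + 9*x + 20)/(x^2 + 3*x - 28)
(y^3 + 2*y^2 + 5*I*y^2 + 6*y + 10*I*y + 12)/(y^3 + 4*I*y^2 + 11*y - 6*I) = (y + 2)/(y - I)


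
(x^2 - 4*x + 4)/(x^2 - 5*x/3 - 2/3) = 3*(x - 2)/(3*x + 1)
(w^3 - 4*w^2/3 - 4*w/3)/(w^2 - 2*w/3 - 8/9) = 3*w*(w - 2)/(3*w - 4)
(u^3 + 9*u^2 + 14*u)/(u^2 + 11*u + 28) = u*(u + 2)/(u + 4)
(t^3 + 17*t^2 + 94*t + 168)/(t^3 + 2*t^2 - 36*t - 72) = (t^2 + 11*t + 28)/(t^2 - 4*t - 12)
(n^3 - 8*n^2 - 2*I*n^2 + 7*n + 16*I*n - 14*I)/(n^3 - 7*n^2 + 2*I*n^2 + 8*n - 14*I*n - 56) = (n - 1)/(n + 4*I)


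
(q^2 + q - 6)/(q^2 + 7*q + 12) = (q - 2)/(q + 4)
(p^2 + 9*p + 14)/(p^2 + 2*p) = (p + 7)/p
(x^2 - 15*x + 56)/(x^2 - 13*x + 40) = (x - 7)/(x - 5)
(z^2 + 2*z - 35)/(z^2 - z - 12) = (-z^2 - 2*z + 35)/(-z^2 + z + 12)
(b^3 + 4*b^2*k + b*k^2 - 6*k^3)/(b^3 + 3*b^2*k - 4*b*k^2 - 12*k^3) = (b - k)/(b - 2*k)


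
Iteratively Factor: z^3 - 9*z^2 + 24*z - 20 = (z - 2)*(z^2 - 7*z + 10) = (z - 2)^2*(z - 5)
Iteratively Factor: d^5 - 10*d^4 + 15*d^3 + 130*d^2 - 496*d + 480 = (d - 3)*(d^4 - 7*d^3 - 6*d^2 + 112*d - 160) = (d - 3)*(d + 4)*(d^3 - 11*d^2 + 38*d - 40) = (d - 3)*(d - 2)*(d + 4)*(d^2 - 9*d + 20) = (d - 4)*(d - 3)*(d - 2)*(d + 4)*(d - 5)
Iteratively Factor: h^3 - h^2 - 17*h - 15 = (h + 3)*(h^2 - 4*h - 5) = (h - 5)*(h + 3)*(h + 1)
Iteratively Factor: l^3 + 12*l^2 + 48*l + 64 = (l + 4)*(l^2 + 8*l + 16) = (l + 4)^2*(l + 4)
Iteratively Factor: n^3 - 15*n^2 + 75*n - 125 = (n - 5)*(n^2 - 10*n + 25) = (n - 5)^2*(n - 5)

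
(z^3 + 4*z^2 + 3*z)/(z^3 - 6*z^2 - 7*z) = (z + 3)/(z - 7)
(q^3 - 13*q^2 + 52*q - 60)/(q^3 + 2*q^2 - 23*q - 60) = (q^2 - 8*q + 12)/(q^2 + 7*q + 12)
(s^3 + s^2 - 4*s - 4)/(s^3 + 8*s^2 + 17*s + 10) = (s - 2)/(s + 5)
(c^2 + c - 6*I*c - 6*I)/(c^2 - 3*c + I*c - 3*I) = (c^2 + c*(1 - 6*I) - 6*I)/(c^2 + c*(-3 + I) - 3*I)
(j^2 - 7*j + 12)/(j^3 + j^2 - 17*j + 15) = (j - 4)/(j^2 + 4*j - 5)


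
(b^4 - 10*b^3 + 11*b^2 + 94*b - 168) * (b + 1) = b^5 - 9*b^4 + b^3 + 105*b^2 - 74*b - 168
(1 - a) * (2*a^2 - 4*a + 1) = -2*a^3 + 6*a^2 - 5*a + 1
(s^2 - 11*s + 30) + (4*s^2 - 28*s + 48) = 5*s^2 - 39*s + 78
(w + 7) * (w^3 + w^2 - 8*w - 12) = w^4 + 8*w^3 - w^2 - 68*w - 84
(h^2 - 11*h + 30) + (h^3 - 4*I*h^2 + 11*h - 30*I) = h^3 + h^2 - 4*I*h^2 + 30 - 30*I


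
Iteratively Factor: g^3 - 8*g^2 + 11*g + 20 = (g + 1)*(g^2 - 9*g + 20) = (g - 5)*(g + 1)*(g - 4)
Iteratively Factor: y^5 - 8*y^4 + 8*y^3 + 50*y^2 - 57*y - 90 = (y - 3)*(y^4 - 5*y^3 - 7*y^2 + 29*y + 30) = (y - 3)*(y + 2)*(y^3 - 7*y^2 + 7*y + 15) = (y - 3)*(y + 1)*(y + 2)*(y^2 - 8*y + 15) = (y - 3)^2*(y + 1)*(y + 2)*(y - 5)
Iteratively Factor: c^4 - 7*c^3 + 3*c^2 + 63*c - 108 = (c - 3)*(c^3 - 4*c^2 - 9*c + 36) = (c - 3)^2*(c^2 - c - 12) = (c - 3)^2*(c + 3)*(c - 4)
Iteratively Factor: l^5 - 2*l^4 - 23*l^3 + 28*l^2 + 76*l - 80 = (l - 5)*(l^4 + 3*l^3 - 8*l^2 - 12*l + 16) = (l - 5)*(l - 2)*(l^3 + 5*l^2 + 2*l - 8) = (l - 5)*(l - 2)*(l + 4)*(l^2 + l - 2) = (l - 5)*(l - 2)*(l + 2)*(l + 4)*(l - 1)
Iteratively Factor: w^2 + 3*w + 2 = (w + 1)*(w + 2)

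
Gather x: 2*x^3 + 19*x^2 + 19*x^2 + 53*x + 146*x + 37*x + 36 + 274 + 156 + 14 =2*x^3 + 38*x^2 + 236*x + 480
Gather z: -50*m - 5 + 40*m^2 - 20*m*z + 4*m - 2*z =40*m^2 - 46*m + z*(-20*m - 2) - 5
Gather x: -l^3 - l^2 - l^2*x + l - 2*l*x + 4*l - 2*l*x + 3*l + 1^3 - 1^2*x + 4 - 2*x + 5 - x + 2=-l^3 - l^2 + 8*l + x*(-l^2 - 4*l - 4) + 12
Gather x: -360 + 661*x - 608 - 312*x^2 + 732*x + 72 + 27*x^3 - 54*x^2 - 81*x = 27*x^3 - 366*x^2 + 1312*x - 896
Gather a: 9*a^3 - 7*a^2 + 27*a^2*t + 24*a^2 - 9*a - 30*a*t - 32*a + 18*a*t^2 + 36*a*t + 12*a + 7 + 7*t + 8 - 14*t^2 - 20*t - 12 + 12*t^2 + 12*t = 9*a^3 + a^2*(27*t + 17) + a*(18*t^2 + 6*t - 29) - 2*t^2 - t + 3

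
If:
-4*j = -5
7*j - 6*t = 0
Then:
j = 5/4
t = 35/24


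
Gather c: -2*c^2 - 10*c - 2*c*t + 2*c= -2*c^2 + c*(-2*t - 8)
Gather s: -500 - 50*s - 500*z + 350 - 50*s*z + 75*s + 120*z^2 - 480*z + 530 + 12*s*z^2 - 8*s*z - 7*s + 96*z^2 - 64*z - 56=s*(12*z^2 - 58*z + 18) + 216*z^2 - 1044*z + 324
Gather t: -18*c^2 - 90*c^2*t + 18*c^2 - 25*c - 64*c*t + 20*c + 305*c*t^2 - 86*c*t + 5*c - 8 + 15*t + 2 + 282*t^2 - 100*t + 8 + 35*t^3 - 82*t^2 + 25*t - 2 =35*t^3 + t^2*(305*c + 200) + t*(-90*c^2 - 150*c - 60)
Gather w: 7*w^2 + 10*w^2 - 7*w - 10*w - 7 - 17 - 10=17*w^2 - 17*w - 34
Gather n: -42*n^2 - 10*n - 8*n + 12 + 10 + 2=-42*n^2 - 18*n + 24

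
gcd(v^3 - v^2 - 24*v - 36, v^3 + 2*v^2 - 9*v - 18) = v^2 + 5*v + 6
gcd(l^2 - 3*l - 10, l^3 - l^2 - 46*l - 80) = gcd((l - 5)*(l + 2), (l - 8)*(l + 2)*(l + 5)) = l + 2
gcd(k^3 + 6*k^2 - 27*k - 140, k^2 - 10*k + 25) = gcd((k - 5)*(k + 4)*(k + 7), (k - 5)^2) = k - 5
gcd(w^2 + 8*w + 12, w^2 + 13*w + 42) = w + 6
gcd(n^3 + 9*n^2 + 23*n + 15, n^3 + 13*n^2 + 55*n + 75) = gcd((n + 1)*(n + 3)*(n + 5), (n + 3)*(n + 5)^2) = n^2 + 8*n + 15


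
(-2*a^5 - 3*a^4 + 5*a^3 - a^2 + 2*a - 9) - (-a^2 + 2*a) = -2*a^5 - 3*a^4 + 5*a^3 - 9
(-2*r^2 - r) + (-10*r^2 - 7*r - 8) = -12*r^2 - 8*r - 8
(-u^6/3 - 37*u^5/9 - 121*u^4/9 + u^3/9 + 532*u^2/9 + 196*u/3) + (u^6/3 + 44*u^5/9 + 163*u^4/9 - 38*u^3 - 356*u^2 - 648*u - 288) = 7*u^5/9 + 14*u^4/3 - 341*u^3/9 - 2672*u^2/9 - 1748*u/3 - 288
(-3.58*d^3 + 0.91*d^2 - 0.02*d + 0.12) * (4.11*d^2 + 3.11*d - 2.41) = -14.7138*d^5 - 7.3937*d^4 + 11.3757*d^3 - 1.7621*d^2 + 0.4214*d - 0.2892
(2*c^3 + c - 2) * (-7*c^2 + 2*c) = -14*c^5 + 4*c^4 - 7*c^3 + 16*c^2 - 4*c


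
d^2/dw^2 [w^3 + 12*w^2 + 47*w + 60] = 6*w + 24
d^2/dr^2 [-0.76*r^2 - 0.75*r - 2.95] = -1.52000000000000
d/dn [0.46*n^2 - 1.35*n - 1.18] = 0.92*n - 1.35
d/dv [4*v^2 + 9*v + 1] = 8*v + 9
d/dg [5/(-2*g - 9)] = 10/(2*g + 9)^2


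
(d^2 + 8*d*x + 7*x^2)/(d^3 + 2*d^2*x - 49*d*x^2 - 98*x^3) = (-d - x)/(-d^2 + 5*d*x + 14*x^2)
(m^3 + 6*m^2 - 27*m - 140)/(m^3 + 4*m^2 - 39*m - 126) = (m^2 - m - 20)/(m^2 - 3*m - 18)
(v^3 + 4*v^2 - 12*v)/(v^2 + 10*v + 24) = v*(v - 2)/(v + 4)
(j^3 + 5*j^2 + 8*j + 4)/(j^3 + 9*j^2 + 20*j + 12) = (j + 2)/(j + 6)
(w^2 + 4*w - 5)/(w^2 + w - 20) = (w - 1)/(w - 4)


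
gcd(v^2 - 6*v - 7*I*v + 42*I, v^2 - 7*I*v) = v - 7*I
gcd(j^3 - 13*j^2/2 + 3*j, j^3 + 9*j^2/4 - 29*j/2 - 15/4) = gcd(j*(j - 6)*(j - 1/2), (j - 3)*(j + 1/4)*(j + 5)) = 1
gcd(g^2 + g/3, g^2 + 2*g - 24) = 1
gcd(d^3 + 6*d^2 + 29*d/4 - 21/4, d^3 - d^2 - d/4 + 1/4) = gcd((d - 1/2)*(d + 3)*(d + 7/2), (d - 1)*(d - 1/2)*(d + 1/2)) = d - 1/2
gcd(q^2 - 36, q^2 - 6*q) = q - 6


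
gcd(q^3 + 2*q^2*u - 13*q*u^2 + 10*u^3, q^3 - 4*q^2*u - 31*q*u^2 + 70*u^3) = q^2 + 3*q*u - 10*u^2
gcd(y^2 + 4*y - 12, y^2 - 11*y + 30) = 1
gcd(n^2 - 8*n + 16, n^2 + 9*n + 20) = 1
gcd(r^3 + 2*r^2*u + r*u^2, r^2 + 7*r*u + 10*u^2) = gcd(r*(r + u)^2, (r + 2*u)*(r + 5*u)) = 1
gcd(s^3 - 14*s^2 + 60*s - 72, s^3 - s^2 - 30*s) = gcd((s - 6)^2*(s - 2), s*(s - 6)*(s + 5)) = s - 6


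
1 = 1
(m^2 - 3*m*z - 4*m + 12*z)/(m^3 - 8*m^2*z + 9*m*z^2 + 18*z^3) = (4 - m)/(-m^2 + 5*m*z + 6*z^2)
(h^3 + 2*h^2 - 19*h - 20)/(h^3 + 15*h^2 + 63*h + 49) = (h^2 + h - 20)/(h^2 + 14*h + 49)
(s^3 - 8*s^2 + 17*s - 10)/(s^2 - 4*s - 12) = (-s^3 + 8*s^2 - 17*s + 10)/(-s^2 + 4*s + 12)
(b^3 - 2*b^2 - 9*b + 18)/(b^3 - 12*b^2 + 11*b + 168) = (b^2 - 5*b + 6)/(b^2 - 15*b + 56)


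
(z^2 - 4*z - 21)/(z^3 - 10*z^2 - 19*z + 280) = (z + 3)/(z^2 - 3*z - 40)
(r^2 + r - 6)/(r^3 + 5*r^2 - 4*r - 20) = (r + 3)/(r^2 + 7*r + 10)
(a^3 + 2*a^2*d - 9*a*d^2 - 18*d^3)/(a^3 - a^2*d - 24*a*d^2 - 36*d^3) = (a - 3*d)/(a - 6*d)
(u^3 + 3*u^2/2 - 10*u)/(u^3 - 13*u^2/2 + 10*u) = (u + 4)/(u - 4)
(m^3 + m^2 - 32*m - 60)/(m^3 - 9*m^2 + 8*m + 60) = (m + 5)/(m - 5)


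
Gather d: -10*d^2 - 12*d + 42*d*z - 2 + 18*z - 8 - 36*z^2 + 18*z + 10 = -10*d^2 + d*(42*z - 12) - 36*z^2 + 36*z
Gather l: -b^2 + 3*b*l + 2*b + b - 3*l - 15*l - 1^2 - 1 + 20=-b^2 + 3*b + l*(3*b - 18) + 18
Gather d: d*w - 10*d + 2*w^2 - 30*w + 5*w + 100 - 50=d*(w - 10) + 2*w^2 - 25*w + 50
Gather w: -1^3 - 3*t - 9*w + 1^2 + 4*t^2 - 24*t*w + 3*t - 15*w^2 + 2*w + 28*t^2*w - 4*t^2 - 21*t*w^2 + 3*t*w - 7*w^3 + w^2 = -7*w^3 + w^2*(-21*t - 14) + w*(28*t^2 - 21*t - 7)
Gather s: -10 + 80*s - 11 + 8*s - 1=88*s - 22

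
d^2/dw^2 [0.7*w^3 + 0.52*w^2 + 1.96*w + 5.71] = 4.2*w + 1.04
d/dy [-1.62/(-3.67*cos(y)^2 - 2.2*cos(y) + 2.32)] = (11.8908*cos(y) + 3.564)*sin(y)/(3.67*cos(y)^2 + 2.2*cos(y) - 2.32)^2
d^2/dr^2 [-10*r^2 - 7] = -20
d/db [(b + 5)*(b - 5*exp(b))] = b - (b + 5)*(5*exp(b) - 1) - 5*exp(b)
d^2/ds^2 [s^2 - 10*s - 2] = 2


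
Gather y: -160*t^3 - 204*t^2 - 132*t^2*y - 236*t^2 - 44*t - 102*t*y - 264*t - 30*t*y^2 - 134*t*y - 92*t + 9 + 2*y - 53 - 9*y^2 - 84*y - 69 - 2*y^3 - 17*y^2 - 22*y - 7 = -160*t^3 - 440*t^2 - 400*t - 2*y^3 + y^2*(-30*t - 26) + y*(-132*t^2 - 236*t - 104) - 120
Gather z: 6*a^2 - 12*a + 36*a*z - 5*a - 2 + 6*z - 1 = 6*a^2 - 17*a + z*(36*a + 6) - 3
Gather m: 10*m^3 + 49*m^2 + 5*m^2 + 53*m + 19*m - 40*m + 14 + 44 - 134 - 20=10*m^3 + 54*m^2 + 32*m - 96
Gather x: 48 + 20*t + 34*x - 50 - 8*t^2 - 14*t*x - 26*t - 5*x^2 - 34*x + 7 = -8*t^2 - 14*t*x - 6*t - 5*x^2 + 5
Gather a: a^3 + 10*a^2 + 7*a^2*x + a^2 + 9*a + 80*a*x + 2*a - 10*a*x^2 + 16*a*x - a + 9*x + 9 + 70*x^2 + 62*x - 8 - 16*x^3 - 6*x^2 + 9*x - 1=a^3 + a^2*(7*x + 11) + a*(-10*x^2 + 96*x + 10) - 16*x^3 + 64*x^2 + 80*x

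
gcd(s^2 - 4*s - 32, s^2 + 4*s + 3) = 1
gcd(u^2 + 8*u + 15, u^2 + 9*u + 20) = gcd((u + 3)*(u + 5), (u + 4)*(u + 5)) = u + 5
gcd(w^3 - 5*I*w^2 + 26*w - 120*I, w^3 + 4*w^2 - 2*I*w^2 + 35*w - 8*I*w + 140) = w + 5*I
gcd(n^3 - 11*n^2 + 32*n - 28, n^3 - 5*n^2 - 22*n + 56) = n^2 - 9*n + 14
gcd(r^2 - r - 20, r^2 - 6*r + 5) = r - 5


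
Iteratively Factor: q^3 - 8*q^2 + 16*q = (q)*(q^2 - 8*q + 16) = q*(q - 4)*(q - 4)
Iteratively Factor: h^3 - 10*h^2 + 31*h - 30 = (h - 2)*(h^2 - 8*h + 15) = (h - 5)*(h - 2)*(h - 3)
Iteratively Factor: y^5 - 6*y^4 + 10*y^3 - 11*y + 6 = (y + 1)*(y^4 - 7*y^3 + 17*y^2 - 17*y + 6) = (y - 2)*(y + 1)*(y^3 - 5*y^2 + 7*y - 3) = (y - 2)*(y - 1)*(y + 1)*(y^2 - 4*y + 3) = (y - 3)*(y - 2)*(y - 1)*(y + 1)*(y - 1)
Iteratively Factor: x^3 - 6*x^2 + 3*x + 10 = (x - 5)*(x^2 - x - 2) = (x - 5)*(x + 1)*(x - 2)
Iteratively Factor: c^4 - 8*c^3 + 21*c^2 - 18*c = (c)*(c^3 - 8*c^2 + 21*c - 18) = c*(c - 3)*(c^2 - 5*c + 6) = c*(c - 3)^2*(c - 2)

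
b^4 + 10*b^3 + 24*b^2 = b^2*(b + 4)*(b + 6)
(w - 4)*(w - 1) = w^2 - 5*w + 4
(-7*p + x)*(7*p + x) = -49*p^2 + x^2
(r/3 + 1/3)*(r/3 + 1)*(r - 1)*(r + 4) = r^4/9 + 7*r^3/9 + 11*r^2/9 - 7*r/9 - 4/3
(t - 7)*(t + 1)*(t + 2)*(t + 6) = t^4 + 2*t^3 - 43*t^2 - 128*t - 84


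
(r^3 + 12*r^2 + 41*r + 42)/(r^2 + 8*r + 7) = (r^2 + 5*r + 6)/(r + 1)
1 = 1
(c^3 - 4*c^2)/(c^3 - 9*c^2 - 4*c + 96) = c^2/(c^2 - 5*c - 24)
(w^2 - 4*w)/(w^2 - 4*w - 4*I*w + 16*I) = w/(w - 4*I)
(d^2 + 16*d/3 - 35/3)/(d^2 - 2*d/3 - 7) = (-3*d^2 - 16*d + 35)/(-3*d^2 + 2*d + 21)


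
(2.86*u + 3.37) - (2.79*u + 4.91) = 0.0699999999999998*u - 1.54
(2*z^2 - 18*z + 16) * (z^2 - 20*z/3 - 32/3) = 2*z^4 - 94*z^3/3 + 344*z^2/3 + 256*z/3 - 512/3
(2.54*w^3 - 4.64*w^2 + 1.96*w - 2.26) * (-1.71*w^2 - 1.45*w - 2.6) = -4.3434*w^5 + 4.2514*w^4 - 3.2276*w^3 + 13.0866*w^2 - 1.819*w + 5.876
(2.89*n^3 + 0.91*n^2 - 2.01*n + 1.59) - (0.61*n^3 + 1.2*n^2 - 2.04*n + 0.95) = 2.28*n^3 - 0.29*n^2 + 0.0300000000000002*n + 0.64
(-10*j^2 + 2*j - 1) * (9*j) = -90*j^3 + 18*j^2 - 9*j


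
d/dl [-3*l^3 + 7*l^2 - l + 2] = -9*l^2 + 14*l - 1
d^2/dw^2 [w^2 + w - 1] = 2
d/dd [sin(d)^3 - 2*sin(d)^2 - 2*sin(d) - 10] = (3*sin(d)^2 - 4*sin(d) - 2)*cos(d)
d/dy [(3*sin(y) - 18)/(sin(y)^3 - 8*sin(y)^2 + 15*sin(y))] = 6*(-sin(y)^3 + 13*sin(y)^2 - 48*sin(y) + 45)*cos(y)/((sin(y) - 5)^2*(sin(y) - 3)^2*sin(y)^2)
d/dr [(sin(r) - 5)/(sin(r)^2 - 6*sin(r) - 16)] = (10*sin(r) + cos(r)^2 - 47)*cos(r)/((sin(r) - 8)^2*(sin(r) + 2)^2)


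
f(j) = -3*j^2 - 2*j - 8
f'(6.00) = -38.00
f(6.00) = -128.00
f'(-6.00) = 34.00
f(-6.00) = -104.00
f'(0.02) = -2.12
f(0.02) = -8.04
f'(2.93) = -19.58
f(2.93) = -39.61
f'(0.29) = -3.74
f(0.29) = -8.83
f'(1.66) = -11.96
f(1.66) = -19.59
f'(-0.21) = -0.74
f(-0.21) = -7.71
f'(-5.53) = 31.18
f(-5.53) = -88.68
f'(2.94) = -19.64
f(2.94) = -39.81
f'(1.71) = -12.26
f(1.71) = -20.19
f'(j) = -6*j - 2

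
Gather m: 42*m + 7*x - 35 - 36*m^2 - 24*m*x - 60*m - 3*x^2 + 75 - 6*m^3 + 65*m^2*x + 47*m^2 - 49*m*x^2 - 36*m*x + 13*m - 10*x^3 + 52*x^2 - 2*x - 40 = -6*m^3 + m^2*(65*x + 11) + m*(-49*x^2 - 60*x - 5) - 10*x^3 + 49*x^2 + 5*x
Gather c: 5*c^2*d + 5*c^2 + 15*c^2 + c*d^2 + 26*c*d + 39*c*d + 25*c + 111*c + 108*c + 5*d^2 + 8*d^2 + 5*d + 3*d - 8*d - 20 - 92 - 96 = c^2*(5*d + 20) + c*(d^2 + 65*d + 244) + 13*d^2 - 208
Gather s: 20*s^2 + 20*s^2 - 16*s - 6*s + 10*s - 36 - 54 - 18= 40*s^2 - 12*s - 108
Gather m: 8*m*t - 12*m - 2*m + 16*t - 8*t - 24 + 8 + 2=m*(8*t - 14) + 8*t - 14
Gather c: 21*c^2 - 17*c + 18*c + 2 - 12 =21*c^2 + c - 10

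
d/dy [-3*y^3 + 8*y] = 8 - 9*y^2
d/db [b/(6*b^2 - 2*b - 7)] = (-6*b^2 - 7)/(36*b^4 - 24*b^3 - 80*b^2 + 28*b + 49)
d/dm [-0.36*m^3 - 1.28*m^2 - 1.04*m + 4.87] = -1.08*m^2 - 2.56*m - 1.04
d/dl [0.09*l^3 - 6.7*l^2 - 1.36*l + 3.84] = 0.27*l^2 - 13.4*l - 1.36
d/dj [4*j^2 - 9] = 8*j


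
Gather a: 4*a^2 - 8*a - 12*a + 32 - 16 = 4*a^2 - 20*a + 16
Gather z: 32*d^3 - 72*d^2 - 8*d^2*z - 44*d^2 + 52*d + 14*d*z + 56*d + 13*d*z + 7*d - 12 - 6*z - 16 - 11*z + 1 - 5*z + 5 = 32*d^3 - 116*d^2 + 115*d + z*(-8*d^2 + 27*d - 22) - 22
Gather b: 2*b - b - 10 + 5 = b - 5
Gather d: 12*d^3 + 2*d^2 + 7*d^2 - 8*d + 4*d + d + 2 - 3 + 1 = 12*d^3 + 9*d^2 - 3*d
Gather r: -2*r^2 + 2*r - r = -2*r^2 + r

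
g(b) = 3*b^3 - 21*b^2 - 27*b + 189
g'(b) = 9*b^2 - 42*b - 27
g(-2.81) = 32.49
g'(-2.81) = 162.08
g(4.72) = -90.82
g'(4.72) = -24.73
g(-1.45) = 174.85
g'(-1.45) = 52.82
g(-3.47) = -95.51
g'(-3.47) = 227.11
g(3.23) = -16.21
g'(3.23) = -68.76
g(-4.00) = -231.00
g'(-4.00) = 285.00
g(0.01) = 188.73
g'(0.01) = -27.42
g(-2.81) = 32.49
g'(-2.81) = 162.08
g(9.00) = 432.00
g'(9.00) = 324.00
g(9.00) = 432.00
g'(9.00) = 324.00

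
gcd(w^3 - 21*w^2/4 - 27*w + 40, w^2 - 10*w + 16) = w - 8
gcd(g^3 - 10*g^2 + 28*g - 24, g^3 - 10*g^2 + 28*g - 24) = g^3 - 10*g^2 + 28*g - 24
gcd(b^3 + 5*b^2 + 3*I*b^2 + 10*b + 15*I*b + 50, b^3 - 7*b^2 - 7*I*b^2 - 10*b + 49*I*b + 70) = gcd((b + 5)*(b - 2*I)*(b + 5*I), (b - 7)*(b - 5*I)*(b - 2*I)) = b - 2*I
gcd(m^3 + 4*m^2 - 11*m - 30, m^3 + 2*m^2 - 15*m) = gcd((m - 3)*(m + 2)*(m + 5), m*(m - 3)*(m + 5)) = m^2 + 2*m - 15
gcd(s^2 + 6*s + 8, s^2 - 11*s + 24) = 1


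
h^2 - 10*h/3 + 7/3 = (h - 7/3)*(h - 1)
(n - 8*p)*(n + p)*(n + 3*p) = n^3 - 4*n^2*p - 29*n*p^2 - 24*p^3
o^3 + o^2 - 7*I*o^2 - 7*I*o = o*(o + 1)*(o - 7*I)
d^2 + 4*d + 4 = (d + 2)^2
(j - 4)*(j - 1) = j^2 - 5*j + 4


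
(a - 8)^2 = a^2 - 16*a + 64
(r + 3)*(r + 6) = r^2 + 9*r + 18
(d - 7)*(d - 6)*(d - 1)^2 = d^4 - 15*d^3 + 69*d^2 - 97*d + 42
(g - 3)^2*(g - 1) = g^3 - 7*g^2 + 15*g - 9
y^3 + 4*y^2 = y^2*(y + 4)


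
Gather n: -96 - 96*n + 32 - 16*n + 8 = -112*n - 56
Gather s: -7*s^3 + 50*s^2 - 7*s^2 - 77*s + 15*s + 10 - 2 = -7*s^3 + 43*s^2 - 62*s + 8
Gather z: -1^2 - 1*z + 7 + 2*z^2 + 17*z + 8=2*z^2 + 16*z + 14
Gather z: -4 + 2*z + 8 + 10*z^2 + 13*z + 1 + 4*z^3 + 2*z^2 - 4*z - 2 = 4*z^3 + 12*z^2 + 11*z + 3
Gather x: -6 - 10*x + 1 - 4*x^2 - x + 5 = -4*x^2 - 11*x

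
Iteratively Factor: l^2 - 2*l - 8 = (l - 4)*(l + 2)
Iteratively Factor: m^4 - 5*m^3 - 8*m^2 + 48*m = (m)*(m^3 - 5*m^2 - 8*m + 48) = m*(m - 4)*(m^2 - m - 12) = m*(m - 4)^2*(m + 3)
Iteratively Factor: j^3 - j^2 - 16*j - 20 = (j + 2)*(j^2 - 3*j - 10) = (j + 2)^2*(j - 5)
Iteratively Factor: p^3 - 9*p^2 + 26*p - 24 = (p - 4)*(p^2 - 5*p + 6) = (p - 4)*(p - 3)*(p - 2)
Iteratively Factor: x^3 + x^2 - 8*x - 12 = (x - 3)*(x^2 + 4*x + 4) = (x - 3)*(x + 2)*(x + 2)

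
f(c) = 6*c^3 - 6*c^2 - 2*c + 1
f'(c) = 18*c^2 - 12*c - 2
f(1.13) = -0.26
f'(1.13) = 7.42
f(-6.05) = -1535.19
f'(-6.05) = 729.44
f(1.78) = 12.27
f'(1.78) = 33.67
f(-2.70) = -155.44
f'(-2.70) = 161.62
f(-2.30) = -99.14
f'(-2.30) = 120.82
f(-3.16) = -241.92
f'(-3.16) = 215.66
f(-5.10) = -940.77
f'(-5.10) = 527.38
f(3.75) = 225.53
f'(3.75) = 206.12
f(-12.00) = -11207.00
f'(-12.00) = 2734.00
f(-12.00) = -11207.00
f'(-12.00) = 2734.00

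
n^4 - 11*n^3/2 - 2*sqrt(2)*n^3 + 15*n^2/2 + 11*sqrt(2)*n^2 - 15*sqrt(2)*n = n*(n - 3)*(n - 5/2)*(n - 2*sqrt(2))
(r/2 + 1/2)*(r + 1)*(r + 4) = r^3/2 + 3*r^2 + 9*r/2 + 2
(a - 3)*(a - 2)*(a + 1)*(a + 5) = a^4 + a^3 - 19*a^2 + 11*a + 30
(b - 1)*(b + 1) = b^2 - 1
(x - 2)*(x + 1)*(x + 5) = x^3 + 4*x^2 - 7*x - 10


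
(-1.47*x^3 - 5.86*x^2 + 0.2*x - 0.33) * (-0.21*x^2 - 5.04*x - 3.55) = 0.3087*x^5 + 8.6394*x^4 + 34.7109*x^3 + 19.8643*x^2 + 0.9532*x + 1.1715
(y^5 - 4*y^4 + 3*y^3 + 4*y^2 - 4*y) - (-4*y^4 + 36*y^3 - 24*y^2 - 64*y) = y^5 - 33*y^3 + 28*y^2 + 60*y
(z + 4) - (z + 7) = -3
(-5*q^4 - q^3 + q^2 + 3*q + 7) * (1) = -5*q^4 - q^3 + q^2 + 3*q + 7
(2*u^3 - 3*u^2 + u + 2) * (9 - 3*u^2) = -6*u^5 + 9*u^4 + 15*u^3 - 33*u^2 + 9*u + 18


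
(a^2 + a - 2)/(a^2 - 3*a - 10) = (a - 1)/(a - 5)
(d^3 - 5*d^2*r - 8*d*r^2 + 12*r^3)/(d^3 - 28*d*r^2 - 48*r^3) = (d - r)/(d + 4*r)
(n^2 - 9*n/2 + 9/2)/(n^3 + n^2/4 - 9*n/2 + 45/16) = 8*(n - 3)/(8*n^2 + 14*n - 15)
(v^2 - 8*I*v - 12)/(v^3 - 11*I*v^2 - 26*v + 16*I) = (v - 6*I)/(v^2 - 9*I*v - 8)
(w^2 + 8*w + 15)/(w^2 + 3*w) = (w + 5)/w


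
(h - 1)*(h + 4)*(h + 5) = h^3 + 8*h^2 + 11*h - 20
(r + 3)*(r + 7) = r^2 + 10*r + 21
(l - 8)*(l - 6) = l^2 - 14*l + 48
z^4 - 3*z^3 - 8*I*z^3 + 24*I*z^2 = z^2*(z - 3)*(z - 8*I)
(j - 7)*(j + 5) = j^2 - 2*j - 35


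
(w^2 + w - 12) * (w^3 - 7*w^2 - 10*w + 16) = w^5 - 6*w^4 - 29*w^3 + 90*w^2 + 136*w - 192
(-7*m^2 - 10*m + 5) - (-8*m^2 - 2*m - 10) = m^2 - 8*m + 15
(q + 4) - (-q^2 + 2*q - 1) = q^2 - q + 5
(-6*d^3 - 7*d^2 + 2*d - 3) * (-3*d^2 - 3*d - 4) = 18*d^5 + 39*d^4 + 39*d^3 + 31*d^2 + d + 12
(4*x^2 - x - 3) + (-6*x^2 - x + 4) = -2*x^2 - 2*x + 1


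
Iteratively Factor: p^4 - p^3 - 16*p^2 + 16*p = (p - 4)*(p^3 + 3*p^2 - 4*p) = (p - 4)*(p + 4)*(p^2 - p) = p*(p - 4)*(p + 4)*(p - 1)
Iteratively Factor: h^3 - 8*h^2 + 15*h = (h - 5)*(h^2 - 3*h) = (h - 5)*(h - 3)*(h)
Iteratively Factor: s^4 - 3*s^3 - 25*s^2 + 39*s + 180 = (s - 5)*(s^3 + 2*s^2 - 15*s - 36) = (s - 5)*(s - 4)*(s^2 + 6*s + 9) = (s - 5)*(s - 4)*(s + 3)*(s + 3)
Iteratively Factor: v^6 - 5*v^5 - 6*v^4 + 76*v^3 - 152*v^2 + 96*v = (v + 4)*(v^5 - 9*v^4 + 30*v^3 - 44*v^2 + 24*v) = (v - 2)*(v + 4)*(v^4 - 7*v^3 + 16*v^2 - 12*v) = (v - 2)^2*(v + 4)*(v^3 - 5*v^2 + 6*v) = (v - 2)^3*(v + 4)*(v^2 - 3*v) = (v - 3)*(v - 2)^3*(v + 4)*(v)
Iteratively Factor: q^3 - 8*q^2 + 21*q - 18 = (q - 2)*(q^2 - 6*q + 9) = (q - 3)*(q - 2)*(q - 3)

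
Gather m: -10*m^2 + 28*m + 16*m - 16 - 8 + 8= -10*m^2 + 44*m - 16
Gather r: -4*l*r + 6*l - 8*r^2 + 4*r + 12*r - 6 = 6*l - 8*r^2 + r*(16 - 4*l) - 6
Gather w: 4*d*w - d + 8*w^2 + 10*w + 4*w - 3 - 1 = -d + 8*w^2 + w*(4*d + 14) - 4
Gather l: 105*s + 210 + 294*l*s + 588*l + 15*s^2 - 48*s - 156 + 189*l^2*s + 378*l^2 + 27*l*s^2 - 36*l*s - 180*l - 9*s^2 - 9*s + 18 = l^2*(189*s + 378) + l*(27*s^2 + 258*s + 408) + 6*s^2 + 48*s + 72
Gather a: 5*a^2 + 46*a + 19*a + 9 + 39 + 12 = 5*a^2 + 65*a + 60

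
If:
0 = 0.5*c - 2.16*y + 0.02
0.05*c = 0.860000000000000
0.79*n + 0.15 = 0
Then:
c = 17.20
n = -0.19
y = 3.99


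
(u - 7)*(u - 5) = u^2 - 12*u + 35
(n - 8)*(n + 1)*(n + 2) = n^3 - 5*n^2 - 22*n - 16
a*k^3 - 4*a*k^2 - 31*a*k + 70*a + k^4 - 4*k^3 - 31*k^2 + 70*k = (a + k)*(k - 7)*(k - 2)*(k + 5)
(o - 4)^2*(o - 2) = o^3 - 10*o^2 + 32*o - 32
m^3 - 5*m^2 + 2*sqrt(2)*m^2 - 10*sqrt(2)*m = m*(m - 5)*(m + 2*sqrt(2))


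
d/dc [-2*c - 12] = -2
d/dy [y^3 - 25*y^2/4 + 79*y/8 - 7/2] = 3*y^2 - 25*y/2 + 79/8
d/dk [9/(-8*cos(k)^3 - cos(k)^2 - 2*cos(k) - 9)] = 18*(12*sin(k)^2 - cos(k) - 13)*sin(k)/(8*cos(k)^3 + cos(k)^2 + 2*cos(k) + 9)^2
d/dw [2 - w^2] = -2*w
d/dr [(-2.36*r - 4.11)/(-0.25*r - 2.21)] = (1.047025*r + 9.255701)/(0.25*r + 2.21)^3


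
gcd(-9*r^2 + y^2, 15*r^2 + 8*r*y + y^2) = 3*r + y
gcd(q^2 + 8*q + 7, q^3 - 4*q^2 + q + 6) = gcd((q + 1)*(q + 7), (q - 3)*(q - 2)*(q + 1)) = q + 1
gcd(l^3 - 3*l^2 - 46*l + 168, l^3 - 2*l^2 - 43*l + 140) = l^2 + 3*l - 28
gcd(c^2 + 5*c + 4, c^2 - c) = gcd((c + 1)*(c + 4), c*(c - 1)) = 1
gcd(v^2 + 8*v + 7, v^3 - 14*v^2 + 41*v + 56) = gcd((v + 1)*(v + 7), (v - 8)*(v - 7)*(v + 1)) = v + 1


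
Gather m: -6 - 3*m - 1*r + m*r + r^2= m*(r - 3) + r^2 - r - 6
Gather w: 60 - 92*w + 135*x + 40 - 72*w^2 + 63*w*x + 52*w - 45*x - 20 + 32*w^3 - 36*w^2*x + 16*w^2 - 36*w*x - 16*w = 32*w^3 + w^2*(-36*x - 56) + w*(27*x - 56) + 90*x + 80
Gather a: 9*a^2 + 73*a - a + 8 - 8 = 9*a^2 + 72*a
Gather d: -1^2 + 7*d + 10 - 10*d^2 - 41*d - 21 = -10*d^2 - 34*d - 12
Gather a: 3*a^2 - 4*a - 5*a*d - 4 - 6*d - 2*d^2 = 3*a^2 + a*(-5*d - 4) - 2*d^2 - 6*d - 4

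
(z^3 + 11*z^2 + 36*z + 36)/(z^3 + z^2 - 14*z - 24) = (z + 6)/(z - 4)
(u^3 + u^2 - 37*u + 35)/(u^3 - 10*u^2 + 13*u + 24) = (u^3 + u^2 - 37*u + 35)/(u^3 - 10*u^2 + 13*u + 24)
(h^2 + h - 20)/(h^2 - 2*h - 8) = (h + 5)/(h + 2)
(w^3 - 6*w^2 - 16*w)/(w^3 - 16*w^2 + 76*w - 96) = w*(w + 2)/(w^2 - 8*w + 12)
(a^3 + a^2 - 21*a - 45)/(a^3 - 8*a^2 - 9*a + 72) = (a^2 - 2*a - 15)/(a^2 - 11*a + 24)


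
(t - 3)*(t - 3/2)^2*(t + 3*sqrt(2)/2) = t^4 - 6*t^3 + 3*sqrt(2)*t^3/2 - 9*sqrt(2)*t^2 + 45*t^2/4 - 27*t/4 + 135*sqrt(2)*t/8 - 81*sqrt(2)/8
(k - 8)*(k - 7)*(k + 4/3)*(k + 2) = k^4 - 35*k^3/3 + 26*k^2/3 + 440*k/3 + 448/3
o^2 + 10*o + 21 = (o + 3)*(o + 7)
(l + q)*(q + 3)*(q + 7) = l*q^2 + 10*l*q + 21*l + q^3 + 10*q^2 + 21*q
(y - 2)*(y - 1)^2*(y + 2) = y^4 - 2*y^3 - 3*y^2 + 8*y - 4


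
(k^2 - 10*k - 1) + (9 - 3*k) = k^2 - 13*k + 8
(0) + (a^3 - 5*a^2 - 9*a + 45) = a^3 - 5*a^2 - 9*a + 45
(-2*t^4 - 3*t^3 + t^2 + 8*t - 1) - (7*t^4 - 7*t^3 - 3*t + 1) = -9*t^4 + 4*t^3 + t^2 + 11*t - 2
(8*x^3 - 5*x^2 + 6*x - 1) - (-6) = 8*x^3 - 5*x^2 + 6*x + 5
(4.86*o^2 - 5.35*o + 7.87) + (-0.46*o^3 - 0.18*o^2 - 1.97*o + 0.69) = -0.46*o^3 + 4.68*o^2 - 7.32*o + 8.56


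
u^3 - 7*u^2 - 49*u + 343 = (u - 7)^2*(u + 7)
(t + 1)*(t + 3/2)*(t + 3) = t^3 + 11*t^2/2 + 9*t + 9/2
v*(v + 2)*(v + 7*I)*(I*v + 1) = I*v^4 - 6*v^3 + 2*I*v^3 - 12*v^2 + 7*I*v^2 + 14*I*v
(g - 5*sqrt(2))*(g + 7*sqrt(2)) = g^2 + 2*sqrt(2)*g - 70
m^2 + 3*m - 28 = (m - 4)*(m + 7)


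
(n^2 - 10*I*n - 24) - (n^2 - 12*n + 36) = 12*n - 10*I*n - 60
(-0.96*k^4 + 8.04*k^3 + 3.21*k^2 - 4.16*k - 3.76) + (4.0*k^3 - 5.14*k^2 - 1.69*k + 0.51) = -0.96*k^4 + 12.04*k^3 - 1.93*k^2 - 5.85*k - 3.25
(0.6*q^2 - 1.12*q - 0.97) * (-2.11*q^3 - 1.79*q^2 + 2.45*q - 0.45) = -1.266*q^5 + 1.2892*q^4 + 5.5215*q^3 - 1.2777*q^2 - 1.8725*q + 0.4365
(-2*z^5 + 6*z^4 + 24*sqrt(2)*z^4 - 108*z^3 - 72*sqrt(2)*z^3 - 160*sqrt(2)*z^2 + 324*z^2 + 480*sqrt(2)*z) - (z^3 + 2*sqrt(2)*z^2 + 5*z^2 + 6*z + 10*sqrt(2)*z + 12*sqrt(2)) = -2*z^5 + 6*z^4 + 24*sqrt(2)*z^4 - 109*z^3 - 72*sqrt(2)*z^3 - 162*sqrt(2)*z^2 + 319*z^2 - 6*z + 470*sqrt(2)*z - 12*sqrt(2)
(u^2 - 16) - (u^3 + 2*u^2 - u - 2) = -u^3 - u^2 + u - 14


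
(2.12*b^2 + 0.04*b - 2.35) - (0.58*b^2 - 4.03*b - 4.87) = 1.54*b^2 + 4.07*b + 2.52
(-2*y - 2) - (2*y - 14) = 12 - 4*y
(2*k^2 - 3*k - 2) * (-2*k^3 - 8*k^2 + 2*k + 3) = -4*k^5 - 10*k^4 + 32*k^3 + 16*k^2 - 13*k - 6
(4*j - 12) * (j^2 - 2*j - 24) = 4*j^3 - 20*j^2 - 72*j + 288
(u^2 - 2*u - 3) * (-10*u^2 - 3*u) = -10*u^4 + 17*u^3 + 36*u^2 + 9*u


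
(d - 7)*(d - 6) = d^2 - 13*d + 42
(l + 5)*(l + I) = l^2 + 5*l + I*l + 5*I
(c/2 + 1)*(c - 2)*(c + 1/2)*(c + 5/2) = c^4/2 + 3*c^3/2 - 11*c^2/8 - 6*c - 5/2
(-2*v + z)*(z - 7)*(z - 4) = -2*v*z^2 + 22*v*z - 56*v + z^3 - 11*z^2 + 28*z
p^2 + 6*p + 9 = (p + 3)^2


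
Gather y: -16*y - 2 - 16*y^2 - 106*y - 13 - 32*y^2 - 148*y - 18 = -48*y^2 - 270*y - 33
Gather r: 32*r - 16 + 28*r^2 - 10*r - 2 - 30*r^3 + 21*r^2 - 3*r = -30*r^3 + 49*r^2 + 19*r - 18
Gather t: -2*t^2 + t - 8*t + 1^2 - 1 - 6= -2*t^2 - 7*t - 6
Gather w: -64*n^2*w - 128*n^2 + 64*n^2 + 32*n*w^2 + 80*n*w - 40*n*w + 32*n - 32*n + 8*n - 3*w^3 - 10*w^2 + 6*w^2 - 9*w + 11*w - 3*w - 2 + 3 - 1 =-64*n^2 + 8*n - 3*w^3 + w^2*(32*n - 4) + w*(-64*n^2 + 40*n - 1)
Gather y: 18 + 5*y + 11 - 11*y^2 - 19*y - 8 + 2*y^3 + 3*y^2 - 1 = 2*y^3 - 8*y^2 - 14*y + 20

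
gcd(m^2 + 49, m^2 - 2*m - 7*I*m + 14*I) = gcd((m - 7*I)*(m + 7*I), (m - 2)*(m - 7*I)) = m - 7*I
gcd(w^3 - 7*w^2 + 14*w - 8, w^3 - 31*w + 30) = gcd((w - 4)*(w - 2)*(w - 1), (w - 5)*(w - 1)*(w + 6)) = w - 1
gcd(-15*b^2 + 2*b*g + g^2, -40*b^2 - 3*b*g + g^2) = 5*b + g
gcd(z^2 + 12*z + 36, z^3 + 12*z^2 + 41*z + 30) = z + 6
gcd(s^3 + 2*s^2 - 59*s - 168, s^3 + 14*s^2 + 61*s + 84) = s^2 + 10*s + 21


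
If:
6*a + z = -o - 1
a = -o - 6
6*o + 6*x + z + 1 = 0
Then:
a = 1 - z/5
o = z/5 - 7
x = 41/6 - 11*z/30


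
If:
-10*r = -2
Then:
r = 1/5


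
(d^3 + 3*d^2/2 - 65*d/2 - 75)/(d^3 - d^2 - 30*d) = (d + 5/2)/d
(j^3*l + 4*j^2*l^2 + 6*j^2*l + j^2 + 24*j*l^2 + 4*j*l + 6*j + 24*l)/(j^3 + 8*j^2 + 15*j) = (j^3*l + 4*j^2*l^2 + 6*j^2*l + j^2 + 24*j*l^2 + 4*j*l + 6*j + 24*l)/(j*(j^2 + 8*j + 15))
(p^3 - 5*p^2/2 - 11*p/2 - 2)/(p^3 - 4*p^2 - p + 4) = (p + 1/2)/(p - 1)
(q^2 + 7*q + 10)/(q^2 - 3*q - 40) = (q + 2)/(q - 8)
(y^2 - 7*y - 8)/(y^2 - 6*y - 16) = (y + 1)/(y + 2)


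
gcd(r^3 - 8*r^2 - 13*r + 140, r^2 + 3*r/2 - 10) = r + 4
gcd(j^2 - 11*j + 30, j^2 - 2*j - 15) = j - 5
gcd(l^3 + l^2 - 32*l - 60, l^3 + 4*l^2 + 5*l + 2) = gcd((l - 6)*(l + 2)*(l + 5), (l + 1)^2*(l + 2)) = l + 2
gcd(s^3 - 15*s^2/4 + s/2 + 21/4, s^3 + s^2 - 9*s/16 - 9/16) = s + 1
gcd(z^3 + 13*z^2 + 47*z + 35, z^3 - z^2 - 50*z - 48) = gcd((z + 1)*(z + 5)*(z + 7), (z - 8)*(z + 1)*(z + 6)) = z + 1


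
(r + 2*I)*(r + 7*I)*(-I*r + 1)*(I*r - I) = r^4 - r^3 + 10*I*r^3 - 23*r^2 - 10*I*r^2 + 23*r - 14*I*r + 14*I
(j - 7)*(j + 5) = j^2 - 2*j - 35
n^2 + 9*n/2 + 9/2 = (n + 3/2)*(n + 3)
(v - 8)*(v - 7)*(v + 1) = v^3 - 14*v^2 + 41*v + 56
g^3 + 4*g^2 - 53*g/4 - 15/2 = (g - 5/2)*(g + 1/2)*(g + 6)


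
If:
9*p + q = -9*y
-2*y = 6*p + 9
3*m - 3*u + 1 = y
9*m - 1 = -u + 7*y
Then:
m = 11*y/15 + 1/15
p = -y/3 - 3/2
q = 27/2 - 6*y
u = 2*y/5 + 2/5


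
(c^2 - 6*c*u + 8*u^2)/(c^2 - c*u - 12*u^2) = (c - 2*u)/(c + 3*u)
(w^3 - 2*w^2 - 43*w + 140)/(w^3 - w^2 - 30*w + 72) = (w^2 + 2*w - 35)/(w^2 + 3*w - 18)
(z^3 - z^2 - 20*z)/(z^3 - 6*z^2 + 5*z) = (z + 4)/(z - 1)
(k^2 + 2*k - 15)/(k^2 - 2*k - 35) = (k - 3)/(k - 7)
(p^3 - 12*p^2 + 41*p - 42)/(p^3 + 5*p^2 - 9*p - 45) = (p^2 - 9*p + 14)/(p^2 + 8*p + 15)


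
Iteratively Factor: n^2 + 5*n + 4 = (n + 1)*(n + 4)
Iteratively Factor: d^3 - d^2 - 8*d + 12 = (d - 2)*(d^2 + d - 6) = (d - 2)*(d + 3)*(d - 2)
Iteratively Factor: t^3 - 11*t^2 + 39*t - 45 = (t - 3)*(t^2 - 8*t + 15) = (t - 5)*(t - 3)*(t - 3)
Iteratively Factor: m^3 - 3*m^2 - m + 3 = (m - 1)*(m^2 - 2*m - 3) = (m - 1)*(m + 1)*(m - 3)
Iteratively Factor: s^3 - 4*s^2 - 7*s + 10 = (s - 5)*(s^2 + s - 2) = (s - 5)*(s - 1)*(s + 2)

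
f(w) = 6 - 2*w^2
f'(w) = -4*w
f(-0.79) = 4.75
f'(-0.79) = 3.16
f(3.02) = -12.24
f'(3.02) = -12.08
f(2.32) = -4.76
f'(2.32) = -9.28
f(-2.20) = -3.68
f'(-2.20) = 8.80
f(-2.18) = -3.50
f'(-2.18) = 8.72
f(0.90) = 4.38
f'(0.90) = -3.60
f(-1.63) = 0.69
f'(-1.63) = 6.52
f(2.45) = -6.00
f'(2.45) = -9.80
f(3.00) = -12.00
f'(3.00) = -12.00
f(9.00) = -156.00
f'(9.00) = -36.00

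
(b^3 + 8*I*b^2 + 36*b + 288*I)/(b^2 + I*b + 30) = (b^2 + 2*I*b + 48)/(b - 5*I)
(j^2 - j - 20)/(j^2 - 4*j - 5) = (j + 4)/(j + 1)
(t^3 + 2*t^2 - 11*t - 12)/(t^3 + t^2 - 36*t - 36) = (t^2 + t - 12)/(t^2 - 36)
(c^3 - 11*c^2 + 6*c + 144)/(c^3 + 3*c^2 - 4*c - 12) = (c^2 - 14*c + 48)/(c^2 - 4)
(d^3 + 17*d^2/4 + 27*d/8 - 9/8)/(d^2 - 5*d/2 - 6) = (4*d^2 + 11*d - 3)/(4*(d - 4))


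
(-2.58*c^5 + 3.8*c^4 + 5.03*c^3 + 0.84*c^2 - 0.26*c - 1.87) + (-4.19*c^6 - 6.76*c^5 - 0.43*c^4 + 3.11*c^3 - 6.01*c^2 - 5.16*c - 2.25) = -4.19*c^6 - 9.34*c^5 + 3.37*c^4 + 8.14*c^3 - 5.17*c^2 - 5.42*c - 4.12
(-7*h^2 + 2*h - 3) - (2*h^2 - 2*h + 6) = -9*h^2 + 4*h - 9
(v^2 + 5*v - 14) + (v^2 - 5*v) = 2*v^2 - 14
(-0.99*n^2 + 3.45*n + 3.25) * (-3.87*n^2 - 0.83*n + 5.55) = 3.8313*n^4 - 12.5298*n^3 - 20.9355*n^2 + 16.45*n + 18.0375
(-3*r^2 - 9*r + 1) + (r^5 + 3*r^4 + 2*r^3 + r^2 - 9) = r^5 + 3*r^4 + 2*r^3 - 2*r^2 - 9*r - 8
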